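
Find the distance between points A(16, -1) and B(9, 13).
Using the distance formula: d = sqrt((x₂-x₁)² + (y₂-y₁)²)
dx = 9 - 16 = -7
dy = 13 - (-1) = 14
d = sqrt((-7)² + 14²) = sqrt(49 + 196) = sqrt(245) = 15.65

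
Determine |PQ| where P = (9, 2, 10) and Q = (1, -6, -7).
d = √[(-8)² + (-8)² + (-17)²] = √417 = 20.42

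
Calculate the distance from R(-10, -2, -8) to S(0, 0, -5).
d = √[(10)² + (2)² + (3)²] = √113 = 10.63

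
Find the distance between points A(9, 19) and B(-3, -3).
Using the distance formula: d = sqrt((x₂-x₁)² + (y₂-y₁)²)
dx = (-3) - 9 = -12
dy = (-3) - 19 = -22
d = sqrt((-12)² + (-22)²) = sqrt(144 + 484) = sqrt(628) = 25.06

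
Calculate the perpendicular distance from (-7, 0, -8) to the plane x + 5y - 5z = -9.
d = |1(-7) + 5(0) + (-5)(-8) - (-9)| / √(1² + 5² + (-5)²) = 42/√51 = 5.881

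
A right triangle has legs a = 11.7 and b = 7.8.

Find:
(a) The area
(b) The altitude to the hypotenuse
(a) Area = ½ab = ½·11.7·7.8 = 45.63
(b) Hypotenuse c = √(11.7² + 7.8²) = √197.73 = 14.0616
    Area = ½·c·h_c  →  h_c = 2·Area/c = 2·45.63/14.0616 = 6.49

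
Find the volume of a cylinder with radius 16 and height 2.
Volume = pi * r² * h
Volume = pi * 16² * 2
Volume = pi * 256 * 2
Volume = pi * 512
Volume = 1608.50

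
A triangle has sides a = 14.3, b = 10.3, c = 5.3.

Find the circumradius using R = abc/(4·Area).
s = (a+b+c)/2 = 14.95
Area = √(s(s-a)(s-b)(s-c)) = √(14.95·0.65·4.65·9.65) = 20.8818
R = abc/(4·Area) = (14.3·10.3·5.3)/(4·20.8818) = 780.637/83.5272 = 9.346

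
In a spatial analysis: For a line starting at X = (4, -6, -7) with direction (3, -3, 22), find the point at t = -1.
P(-1) = (4 + 3(-1), -6 + (-3)(-1), -7 + 22(-1)) = (1, -3, -29)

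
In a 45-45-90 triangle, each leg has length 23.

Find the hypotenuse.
Hypotenuse = 23√2 = 32.53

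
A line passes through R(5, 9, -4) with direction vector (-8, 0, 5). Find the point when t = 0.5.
P(0.5) = (5 + (-8)(0.5), 9 + 0(0.5), -4 + 5(0.5)) = (1, 9, -1.5)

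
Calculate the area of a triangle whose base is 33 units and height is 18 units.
Area = (1/2) * base * height
Area = (1/2) * 33 * 18
Area = 297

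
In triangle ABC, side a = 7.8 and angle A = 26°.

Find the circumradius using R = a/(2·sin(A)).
R = a/(2·sin(A)) = 7.8/(2·sin(26°))
R = 7.8/(2·0.438371) = 7.8/0.876742 = 8.897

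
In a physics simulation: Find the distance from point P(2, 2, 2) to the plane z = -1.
d = |0(2) + 0(2) + 1(2) - (-1)| / √(0² + 0² + 1²) = 3/√1 = 3.0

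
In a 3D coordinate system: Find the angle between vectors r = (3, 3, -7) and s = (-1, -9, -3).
r·s = -9, |r|² = 67, |s|² = 91
cos θ = -9/√6097 ≈ -0.1153
θ ≈ 96.62°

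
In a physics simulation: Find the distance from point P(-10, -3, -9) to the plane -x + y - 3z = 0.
d = |(-1)(-10) + 1(-3) + (-3)(-9) - (0)| / √((-1)² + 1² + (-3)²) = 34/√11 = 10.25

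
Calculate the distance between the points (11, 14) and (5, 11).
Using the distance formula: d = sqrt((x₂-x₁)² + (y₂-y₁)²)
dx = 5 - 11 = -6
dy = 11 - 14 = -3
d = sqrt((-6)² + (-3)²) = sqrt(36 + 9) = sqrt(45) = 6.71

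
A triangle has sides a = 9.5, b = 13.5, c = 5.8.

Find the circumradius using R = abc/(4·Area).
s = (a+b+c)/2 = 14.4
Area = √(s(s-a)(s-b)(s-c)) = √(14.4·4.9·0.9·8.6) = 23.3695
R = abc/(4·Area) = (9.5·13.5·5.8)/(4·23.3695) = 743.85/93.478 = 7.957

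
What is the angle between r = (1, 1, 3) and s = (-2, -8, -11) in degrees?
r·s = -43, |r|² = 11, |s|² = 189
cos θ = -43/√2079 ≈ -0.9431
θ ≈ 160.6°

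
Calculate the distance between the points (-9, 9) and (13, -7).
Using the distance formula: d = sqrt((x₂-x₁)² + (y₂-y₁)²)
dx = 13 - (-9) = 22
dy = (-7) - 9 = -16
d = sqrt(22² + (-16)²) = sqrt(484 + 256) = sqrt(740) = 27.20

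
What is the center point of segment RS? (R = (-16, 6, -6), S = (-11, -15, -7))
Midpoint = ((-16-11)/2, (6-15)/2, (-6-7)/2) = (-13.5, -4.5, -6.5)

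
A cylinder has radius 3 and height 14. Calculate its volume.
Volume = pi * r² * h
Volume = pi * 3² * 14
Volume = pi * 9 * 14
Volume = pi * 126
Volume = 395.84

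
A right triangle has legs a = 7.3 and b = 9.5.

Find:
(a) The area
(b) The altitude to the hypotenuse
(a) Area = ½ab = ½·7.3·9.5 = 34.675
(b) Hypotenuse c = √(7.3² + 9.5²) = √143.54 = 11.9808
    Area = ½·c·h_c  →  h_c = 2·Area/c = 2·34.675/11.9808 = 5.788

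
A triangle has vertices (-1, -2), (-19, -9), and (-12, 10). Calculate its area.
Using the coordinate formula: Area = (1/2)|x₁(y₂-y₃) + x₂(y₃-y₁) + x₃(y₁-y₂)|
Area = (1/2)|(-1)((-9)-10) + (-19)(10-(-2)) + (-12)((-2)-(-9))|
Area = (1/2)|(-1)*(-19) + (-19)*12 + (-12)*7|
Area = (1/2)|19 + (-228) + (-84)|
Area = (1/2)*293 = 146.50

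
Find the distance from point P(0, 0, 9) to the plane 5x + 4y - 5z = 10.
d = |5(0) + 4(0) + (-5)(9) - (10)| / √(5² + 4² + (-5)²) = 55/√66 = 6.77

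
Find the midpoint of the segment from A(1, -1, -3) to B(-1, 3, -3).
Midpoint = ((1-1)/2, (-1+3)/2, (-3-3)/2) = (0, 1, -3)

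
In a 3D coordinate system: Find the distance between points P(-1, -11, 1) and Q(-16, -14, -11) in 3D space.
d = √[(-15)² + (-3)² + (-12)²] = √378 = 19.44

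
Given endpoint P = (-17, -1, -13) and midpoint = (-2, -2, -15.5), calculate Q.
Q = (2×(-2) - (-17), 2×(-2) - (-1), 2×(-15.5) - (-13)) = (13, -3, -18)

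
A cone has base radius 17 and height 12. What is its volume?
Volume = (1/3) * pi * r² * h
Volume = (1/3) * pi * 17² * 12
Volume = (1/3) * pi * 289 * 12
Volume = (1/3) * pi * 3468
Volume = 3631.68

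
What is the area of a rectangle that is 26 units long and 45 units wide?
Area = length * width
Area = 26 * 45
Area = 1170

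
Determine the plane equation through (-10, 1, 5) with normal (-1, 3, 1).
d = n·P = (-1)(-10) + (3)(1) + (1)(5) = 18
Plane: -x + 3y + z = 18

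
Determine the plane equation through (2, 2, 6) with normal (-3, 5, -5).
d = n·P = (-3)(2) + (5)(2) + (-5)(6) = -26
Plane: -3x + 5y - 5z = -26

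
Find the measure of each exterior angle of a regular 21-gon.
Exterior angle of a regular n-gon = 360/n
Exterior angle = 360/21
Exterior angle = 17.14 degrees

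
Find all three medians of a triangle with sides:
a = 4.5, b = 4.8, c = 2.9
Using m_x = ½√(2y² + 2z² - x²):
m_a = ½√(2·4.8² + 2·2.9² - 4.5²) = ½√42.65 = 3.265
m_b = ½√(2·4.5² + 2·2.9² - 4.8²) = ½√34.28 = 2.927
m_c = ½√(2·4.5² + 2·4.8² - 2.9²) = ½√78.17 = 4.421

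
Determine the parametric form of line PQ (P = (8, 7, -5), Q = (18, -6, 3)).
Direction vector d = Q - P = (10, -13, 8)
x = 8 + 10t, y = 7 - 13t, z = -5 + 8t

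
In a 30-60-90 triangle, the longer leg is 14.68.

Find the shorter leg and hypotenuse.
In a 30-60-90 triangle, sides are in ratio 1 : √3 : 2.
Long leg = short leg·√3  →  short leg = 14.68/√3 = 8.476
Hypotenuse = 2·(short leg) = 2·14.68/√3 = 16.95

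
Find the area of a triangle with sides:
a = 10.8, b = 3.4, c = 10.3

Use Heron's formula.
s = (a+b+c)/2 = (10.8+3.4+10.3)/2 = 12.25
A = √(s(s-a)(s-b)(s-c)) = √(12.25·1.45·8.85·1.95)
A = √306.536 = 17.51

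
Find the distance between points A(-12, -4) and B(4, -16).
Using the distance formula: d = sqrt((x₂-x₁)² + (y₂-y₁)²)
dx = 4 - (-12) = 16
dy = (-16) - (-4) = -12
d = sqrt(16² + (-12)²) = sqrt(256 + 144) = sqrt(400) = 20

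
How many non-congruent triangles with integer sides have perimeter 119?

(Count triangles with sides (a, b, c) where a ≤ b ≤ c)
With a ≤ b ≤ c and a + b + c = 119, the triangle inequality a + b > c gives c < 119/2, so c ≤ 59.
Iterate a from 1 to ⌊p/3⌋ = 39; for each a, b ranges from a to ⌊(p−a)/2⌋ with c = p − a − b, keeping only c ≥ b.
Triples: (1, 59, 59), (2, 58, 59), (3, 57, 59), …
Count = 310 triangles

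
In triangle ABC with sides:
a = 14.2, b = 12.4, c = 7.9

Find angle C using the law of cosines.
cos(C) = (a² + b² - c²)/(2ab)
cos(C) = (14.2² + 12.4² - 7.9²)/(2·14.2·12.4) = 292.99/352.16 = 0.831980
C = arccos(0.831980) = 33.7°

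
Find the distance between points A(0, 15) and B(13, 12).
Using the distance formula: d = sqrt((x₂-x₁)² + (y₂-y₁)²)
dx = 13 - 0 = 13
dy = 12 - 15 = -3
d = sqrt(13² + (-3)²) = sqrt(169 + 9) = sqrt(178) = 13.34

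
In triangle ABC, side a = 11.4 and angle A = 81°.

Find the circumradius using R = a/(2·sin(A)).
R = a/(2·sin(A)) = 11.4/(2·sin(81°))
R = 11.4/(2·0.987688) = 11.4/1.975377 = 5.771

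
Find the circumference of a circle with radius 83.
Circumference = 2 * pi * r
Circumference = 2 * pi * 83
Circumference = 521.50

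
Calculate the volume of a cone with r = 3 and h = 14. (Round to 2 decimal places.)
Volume = (1/3) * pi * r² * h
Volume = (1/3) * pi * 3² * 14
Volume = (1/3) * pi * 9 * 14
Volume = (1/3) * pi * 126
Volume = 131.95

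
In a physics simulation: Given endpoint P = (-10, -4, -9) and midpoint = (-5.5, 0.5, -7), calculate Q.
Q = (2×(-5.5) - (-10), 2×0.5 - (-4), 2×(-7) - (-9)) = (-1, 5, -5)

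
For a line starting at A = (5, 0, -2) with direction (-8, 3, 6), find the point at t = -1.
P(-1) = (5 + (-8)(-1), 0 + 3(-1), -2 + 6(-1)) = (13, -3, -8)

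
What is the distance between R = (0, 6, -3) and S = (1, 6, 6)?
d = √[(1)² + (0)² + (9)²] = √82 = 9.055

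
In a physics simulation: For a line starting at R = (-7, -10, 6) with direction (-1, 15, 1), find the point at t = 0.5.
P(0.5) = (-7 + (-1)(0.5), -10 + 15(0.5), 6 + 1(0.5)) = (-7.5, -2.5, 6.5)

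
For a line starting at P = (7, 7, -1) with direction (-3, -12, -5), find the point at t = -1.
P(-1) = (7 + (-3)(-1), 7 + (-12)(-1), -1 + (-5)(-1)) = (10, 19, 4)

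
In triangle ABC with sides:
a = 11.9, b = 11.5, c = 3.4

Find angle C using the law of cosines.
cos(C) = (a² + b² - c²)/(2ab)
cos(C) = (11.9² + 11.5² - 3.4²)/(2·11.9·11.5) = 262.3/273.7 = 0.958349
C = arccos(0.958349) = 16.59°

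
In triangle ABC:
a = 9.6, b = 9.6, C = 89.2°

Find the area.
Using A = ½ab·sin(C):
A = ½·9.6·9.6·sin(89.2°) = ½·92.16·0.999903 = 46.08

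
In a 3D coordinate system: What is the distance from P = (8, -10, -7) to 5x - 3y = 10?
d = |5(8) + (-3)(-10) + 0(-7) - (10)| / √(5² + (-3)² + 0²) = 60/√34 = 10.29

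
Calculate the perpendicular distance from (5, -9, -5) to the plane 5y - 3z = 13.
d = |0(5) + 5(-9) + (-3)(-5) - (13)| / √(0² + 5² + (-3)²) = 43/√34 = 7.374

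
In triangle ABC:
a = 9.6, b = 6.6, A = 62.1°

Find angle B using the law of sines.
sin(B)/b = sin(A)/a
sin(B) = b·sin(A)/a = 6.6·sin(62.1°)/9.6 = 0.607589
B = arcsin(0.607589) = 37.42°  (b ≤ a, so B ≤ A and the acute solution is unique)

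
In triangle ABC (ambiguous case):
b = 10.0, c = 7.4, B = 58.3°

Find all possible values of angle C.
sin(C)/c = sin(B)/b  →  sin(C) = c·sin(B)/b = 7.4·sin(58.3°)/10.0 = 0.629600
C₁ = arcsin(0.629600) = 39.02°,  C₂ = 180° - C₁ = 140.98°
Check C₂: A = 180° - 58.3° - 140.98° = -19.28° ≤ 0, rejected
C = 39.02° (one solution)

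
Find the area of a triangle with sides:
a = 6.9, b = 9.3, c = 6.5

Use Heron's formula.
s = (a+b+c)/2 = (6.9+9.3+6.5)/2 = 11.35
A = √(s(s-a)(s-b)(s-c)) = √(11.35·4.45·2.05·4.85)
A = √502.171 = 22.41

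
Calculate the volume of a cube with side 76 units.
Volume = s³
Volume = 76³
Volume = 438976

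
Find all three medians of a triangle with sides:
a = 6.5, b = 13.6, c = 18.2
Using m_x = ½√(2y² + 2z² - x²):
m_a = ½√(2·13.6² + 2·18.2² - 6.5²) = ½√990.15 = 15.73
m_b = ½√(2·6.5² + 2·18.2² - 13.6²) = ½√562.02 = 11.85
m_c = ½√(2·6.5² + 2·13.6² - 18.2²) = ½√123.18 = 5.549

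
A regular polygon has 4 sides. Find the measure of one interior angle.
Interior angle of a regular n-gon = (n-2)*180/n
Interior angle = (4-2)*180/4
Interior angle = 2*180/4
Interior angle = 360/4
Interior angle = 90 degrees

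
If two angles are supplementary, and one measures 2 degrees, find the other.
Supplementary angles sum to 180 degrees.
Other angle = 180 - 2
Other angle = 178 degrees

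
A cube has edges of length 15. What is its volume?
Volume = s³
Volume = 15³
Volume = 3375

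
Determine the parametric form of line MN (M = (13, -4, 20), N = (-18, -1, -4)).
Direction vector d = N - M = (-31, 3, -24)
x = 13 - 31t, y = -4 + 3t, z = 20 - 24t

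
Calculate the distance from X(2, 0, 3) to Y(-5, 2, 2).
d = √[(-7)² + (2)² + (-1)²] = √54 = 7.348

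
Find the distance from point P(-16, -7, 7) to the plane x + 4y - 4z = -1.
d = |1(-16) + 4(-7) + (-4)(7) - (-1)| / √(1² + 4² + (-4)²) = 71/√33 = 12.36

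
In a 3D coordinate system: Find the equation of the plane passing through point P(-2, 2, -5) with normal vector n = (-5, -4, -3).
d = n·P = (-5)(-2) + (-4)(2) + (-3)(-5) = 17
Plane: -5x - 4y - 3z = 17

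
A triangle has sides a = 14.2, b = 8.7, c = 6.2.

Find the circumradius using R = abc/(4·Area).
s = (a+b+c)/2 = 14.55
Area = √(s(s-a)(s-b)(s-c)) = √(14.55·0.35·5.85·8.35) = 15.772
R = abc/(4·Area) = (14.2·8.7·6.2)/(4·15.772) = 765.948/63.088 = 12.14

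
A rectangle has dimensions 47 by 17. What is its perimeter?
Perimeter = 2 * (length + width)
Perimeter = 2 * (47 + 17)
Perimeter = 2 * 64
Perimeter = 128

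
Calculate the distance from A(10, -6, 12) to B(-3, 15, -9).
d = √[(-13)² + (21)² + (-21)²] = √1051 = 32.42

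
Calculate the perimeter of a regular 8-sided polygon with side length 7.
Perimeter = number of sides * side length
Perimeter = 8 * 7
Perimeter = 56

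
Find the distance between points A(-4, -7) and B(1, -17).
Using the distance formula: d = sqrt((x₂-x₁)² + (y₂-y₁)²)
dx = 1 - (-4) = 5
dy = (-17) - (-7) = -10
d = sqrt(5² + (-10)²) = sqrt(25 + 100) = sqrt(125) = 11.18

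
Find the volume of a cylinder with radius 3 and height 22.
Volume = pi * r² * h
Volume = pi * 3² * 22
Volume = pi * 9 * 22
Volume = pi * 198
Volume = 622.04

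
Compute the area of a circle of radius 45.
Area = pi * r²
Area = pi * 45²
Area = pi * 2025
Area = 6361.73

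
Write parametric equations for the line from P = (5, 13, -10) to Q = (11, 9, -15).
Direction vector d = Q - P = (6, -4, -5)
x = 5 + 6t, y = 13 - 4t, z = -10 - 5t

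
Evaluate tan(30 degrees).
tan(30 degrees) = sqrt(3)/3
Decimal approximation: 0.5774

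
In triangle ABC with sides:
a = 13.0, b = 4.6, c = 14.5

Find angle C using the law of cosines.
cos(C) = (a² + b² - c²)/(2ab)
cos(C) = (13.0² + 4.6² - 14.5²)/(2·13.0·4.6) = -20.09/119.6 = -0.167977
C = arccos(-0.167977) = 99.67°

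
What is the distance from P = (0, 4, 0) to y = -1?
d = |0(0) + 1(4) + 0(0) - (-1)| / √(0² + 1² + 0²) = 5/√1 = 5.0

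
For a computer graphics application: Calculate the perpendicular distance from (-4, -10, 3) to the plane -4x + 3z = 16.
d = |(-4)(-4) + 0(-10) + 3(3) - (16)| / √((-4)² + 0² + 3²) = 9/√25 = 1.8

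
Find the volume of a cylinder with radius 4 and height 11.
Volume = pi * r² * h
Volume = pi * 4² * 11
Volume = pi * 16 * 11
Volume = pi * 176
Volume = 552.92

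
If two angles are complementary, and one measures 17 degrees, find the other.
Complementary angles sum to 90 degrees.
Other angle = 90 - 17
Other angle = 73 degrees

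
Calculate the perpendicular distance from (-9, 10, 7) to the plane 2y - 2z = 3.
d = |0(-9) + 2(10) + (-2)(7) - (3)| / √(0² + 2² + (-2)²) = 3/√8 = 1.061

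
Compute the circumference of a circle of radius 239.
Circumference = 2 * pi * r
Circumference = 2 * pi * 239
Circumference = 1501.68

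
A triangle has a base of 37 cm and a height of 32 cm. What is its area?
Area = (1/2) * base * height
Area = (1/2) * 37 * 32
Area = 592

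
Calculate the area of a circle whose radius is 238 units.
Area = pi * r²
Area = pi * 238²
Area = pi * 56644
Area = 177952.37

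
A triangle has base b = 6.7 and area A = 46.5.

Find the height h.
A = ½bh  →  h = 2A/b
h = 2·46.5/6.7 = 13.88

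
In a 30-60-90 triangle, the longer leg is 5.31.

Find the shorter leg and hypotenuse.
In a 30-60-90 triangle, sides are in ratio 1 : √3 : 2.
Long leg = short leg·√3  →  short leg = 5.31/√3 = 3.066
Hypotenuse = 2·(short leg) = 2·5.31/√3 = 6.131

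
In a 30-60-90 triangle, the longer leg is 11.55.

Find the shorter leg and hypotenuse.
In a 30-60-90 triangle, sides are in ratio 1 : √3 : 2.
Long leg = short leg·√3  →  short leg = 11.55/√3 = 6.668
Hypotenuse = 2·(short leg) = 2·11.55/√3 = 13.34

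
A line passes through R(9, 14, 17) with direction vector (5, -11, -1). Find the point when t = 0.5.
P(0.5) = (9 + 5(0.5), 14 + (-11)(0.5), 17 + (-1)(0.5)) = (11.5, 8.5, 16.5)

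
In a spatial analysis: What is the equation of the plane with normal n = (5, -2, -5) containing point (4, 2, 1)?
d = n·P = (5)(4) + (-2)(2) + (-5)(1) = 11
Plane: 5x - 2y - 5z = 11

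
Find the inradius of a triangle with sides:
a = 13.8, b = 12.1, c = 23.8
s = (a+b+c)/2 = (13.8+12.1+23.8)/2 = 24.85
Area = √(s(s-a)(s-b)(s-c)) = √(24.85·11.05·12.75·1.05) = 60.6309
r = Area/s = 60.6309/24.85 = 2.44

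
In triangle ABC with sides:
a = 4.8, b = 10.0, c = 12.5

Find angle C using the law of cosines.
cos(C) = (a² + b² - c²)/(2ab)
cos(C) = (4.8² + 10.0² - 12.5²)/(2·4.8·10.0) = -33.21/96 = -0.345938
C = arccos(-0.345938) = 110.2°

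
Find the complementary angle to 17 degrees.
Complementary angles sum to 90 degrees.
Other angle = 90 - 17
Other angle = 73 degrees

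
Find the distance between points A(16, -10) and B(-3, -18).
Using the distance formula: d = sqrt((x₂-x₁)² + (y₂-y₁)²)
dx = (-3) - 16 = -19
dy = (-18) - (-10) = -8
d = sqrt((-19)² + (-8)²) = sqrt(361 + 64) = sqrt(425) = 20.62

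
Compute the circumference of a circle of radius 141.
Circumference = 2 * pi * r
Circumference = 2 * pi * 141
Circumference = 885.93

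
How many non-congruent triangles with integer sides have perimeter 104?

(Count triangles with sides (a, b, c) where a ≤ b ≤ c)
With a ≤ b ≤ c and a + b + c = 104, the triangle inequality a + b > c gives c < 104/2, so c ≤ 51.
Iterate a from 1 to ⌊p/3⌋ = 34; for each a, b ranges from a to ⌊(p−a)/2⌋ with c = p − a − b, keeping only c ≥ b.
Triples: (2, 51, 51), (3, 50, 51), (4, 49, 51), …
Count = 225 triangles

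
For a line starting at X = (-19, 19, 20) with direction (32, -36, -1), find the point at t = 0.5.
P(0.5) = (-19 + 32(0.5), 19 + (-36)(0.5), 20 + (-1)(0.5)) = (-3, 1, 19.5)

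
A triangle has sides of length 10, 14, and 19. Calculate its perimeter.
Perimeter = sum of all sides
Perimeter = 10 + 14 + 19
Perimeter = 43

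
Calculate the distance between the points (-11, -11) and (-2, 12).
Using the distance formula: d = sqrt((x₂-x₁)² + (y₂-y₁)²)
dx = (-2) - (-11) = 9
dy = 12 - (-11) = 23
d = sqrt(9² + 23²) = sqrt(81 + 529) = sqrt(610) = 24.70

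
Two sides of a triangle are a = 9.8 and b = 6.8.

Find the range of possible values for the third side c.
By the triangle inequality: |a - b| < c < a + b
|9.8 - 6.8| < c < 9.8 + 6.8
3 < c < 16.6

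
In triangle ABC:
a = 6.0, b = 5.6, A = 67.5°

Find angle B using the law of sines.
sin(B)/b = sin(A)/a
sin(B) = b·sin(A)/a = 5.6·sin(67.5°)/6.0 = 0.862288
B = arcsin(0.862288) = 59.57°  (b ≤ a, so B ≤ A and the acute solution is unique)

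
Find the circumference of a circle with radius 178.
Circumference = 2 * pi * r
Circumference = 2 * pi * 178
Circumference = 1118.41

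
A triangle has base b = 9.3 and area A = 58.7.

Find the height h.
A = ½bh  →  h = 2A/b
h = 2·58.7/9.3 = 12.62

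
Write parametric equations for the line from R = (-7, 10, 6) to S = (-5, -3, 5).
Direction vector d = S - R = (2, -13, -1)
x = -7 + 2t, y = 10 - 13t, z = 6 - t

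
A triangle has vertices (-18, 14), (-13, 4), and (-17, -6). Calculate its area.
Using the coordinate formula: Area = (1/2)|x₁(y₂-y₃) + x₂(y₃-y₁) + x₃(y₁-y₂)|
Area = (1/2)|(-18)(4-(-6)) + (-13)((-6)-14) + (-17)(14-4)|
Area = (1/2)|(-18)*10 + (-13)*(-20) + (-17)*10|
Area = (1/2)|(-180) + 260 + (-170)|
Area = (1/2)*90 = 45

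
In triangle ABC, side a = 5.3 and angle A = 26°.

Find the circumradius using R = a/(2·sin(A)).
R = a/(2·sin(A)) = 5.3/(2·sin(26°))
R = 5.3/(2·0.438371) = 5.3/0.876742 = 6.045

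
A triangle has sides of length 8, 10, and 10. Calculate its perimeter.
Perimeter = sum of all sides
Perimeter = 8 + 10 + 10
Perimeter = 28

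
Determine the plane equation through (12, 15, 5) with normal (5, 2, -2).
d = n·P = (5)(12) + (2)(15) + (-2)(5) = 80
Plane: 5x + 2y - 2z = 80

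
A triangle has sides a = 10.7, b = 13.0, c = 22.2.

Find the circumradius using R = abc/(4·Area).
s = (a+b+c)/2 = 22.95
Area = √(s(s-a)(s-b)(s-c)) = √(22.95·12.25·9.95·0.75) = 45.8038
R = abc/(4·Area) = (10.7·13.0·22.2)/(4·45.8038) = 3088.02/183.2152 = 16.85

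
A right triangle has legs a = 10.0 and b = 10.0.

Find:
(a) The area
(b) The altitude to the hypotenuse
(a) Area = ½ab = ½·10.0·10.0 = 50
(b) Hypotenuse c = √(10.0² + 10.0²) = √200 = 14.1421
    Area = ½·c·h_c  →  h_c = 2·Area/c = 2·50/14.1421 = 7.071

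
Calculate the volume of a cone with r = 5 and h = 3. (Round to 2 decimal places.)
Volume = (1/3) * pi * r² * h
Volume = (1/3) * pi * 5² * 3
Volume = (1/3) * pi * 25 * 3
Volume = (1/3) * pi * 75
Volume = 78.54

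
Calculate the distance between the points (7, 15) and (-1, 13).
Using the distance formula: d = sqrt((x₂-x₁)² + (y₂-y₁)²)
dx = (-1) - 7 = -8
dy = 13 - 15 = -2
d = sqrt((-8)² + (-2)²) = sqrt(64 + 4) = sqrt(68) = 8.25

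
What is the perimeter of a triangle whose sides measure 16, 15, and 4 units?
Perimeter = sum of all sides
Perimeter = 16 + 15 + 4
Perimeter = 35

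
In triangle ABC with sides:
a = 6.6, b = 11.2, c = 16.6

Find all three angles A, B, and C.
By the law of cosines:
cos(A) = (b² + c² - a²)/(2bc) = 0.961274  →  A = 16°
cos(B) = (a² + c² - b²)/(2ac) = 0.883899  →  B = 27.88°
cos(C) = (a² + b² - c²)/(2ab) = -0.720779  →  C = 136.1°
Check: A + B + C = 180.0° ✓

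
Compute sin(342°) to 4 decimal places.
sin(342 degrees) = -0.309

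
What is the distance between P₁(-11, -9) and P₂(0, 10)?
Using the distance formula: d = sqrt((x₂-x₁)² + (y₂-y₁)²)
dx = 0 - (-11) = 11
dy = 10 - (-9) = 19
d = sqrt(11² + 19²) = sqrt(121 + 361) = sqrt(482) = 21.95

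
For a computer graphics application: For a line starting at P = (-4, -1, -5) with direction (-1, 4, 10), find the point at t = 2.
P(2) = (-4 + (-1)(2), -1 + 4(2), -5 + 10(2)) = (-6, 7, 15)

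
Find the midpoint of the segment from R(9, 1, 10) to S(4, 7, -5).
Midpoint = ((9+4)/2, (1+7)/2, (10-5)/2) = (6.5, 4, 2.5)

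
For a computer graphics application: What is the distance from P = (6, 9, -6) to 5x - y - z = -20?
d = |5(6) + (-1)(9) + (-1)(-6) - (-20)| / √(5² + (-1)² + (-1)²) = 47/√27 = 9.045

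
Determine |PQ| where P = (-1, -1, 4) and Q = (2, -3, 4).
d = √[(3)² + (-2)² + (0)²] = √13 = 3.606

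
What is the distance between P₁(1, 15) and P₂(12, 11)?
Using the distance formula: d = sqrt((x₂-x₁)² + (y₂-y₁)²)
dx = 12 - 1 = 11
dy = 11 - 15 = -4
d = sqrt(11² + (-4)²) = sqrt(121 + 16) = sqrt(137) = 11.70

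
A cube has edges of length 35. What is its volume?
Volume = s³
Volume = 35³
Volume = 42875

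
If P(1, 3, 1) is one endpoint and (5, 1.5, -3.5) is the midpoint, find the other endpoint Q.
Q = (2×5 - 1, 2×1.5 - 3, 2×(-3.5) - 1) = (9, 0, -8)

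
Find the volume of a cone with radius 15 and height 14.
Volume = (1/3) * pi * r² * h
Volume = (1/3) * pi * 15² * 14
Volume = (1/3) * pi * 225 * 14
Volume = (1/3) * pi * 3150
Volume = 3298.67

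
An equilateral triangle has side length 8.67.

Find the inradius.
For an equilateral triangle, r = s/(2√3) where s is the side.
r = 8.67/(2√3) = 8.67/3.464102 = 2.503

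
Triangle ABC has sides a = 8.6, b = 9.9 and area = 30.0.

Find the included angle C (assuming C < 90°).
Area = ½ab·sin(C)  →  sin(C) = 2·Area/(ab)
sin(C) = 2·30.0/(8.6·9.9) = 0.704722
C = arcsin(0.704722) = 44.81°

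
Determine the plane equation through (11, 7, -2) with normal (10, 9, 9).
d = n·P = (10)(11) + (9)(7) + (9)(-2) = 155
Plane: 10x + 9y + 9z = 155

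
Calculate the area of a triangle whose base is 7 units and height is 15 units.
Area = (1/2) * base * height
Area = (1/2) * 7 * 15
Area = 52.50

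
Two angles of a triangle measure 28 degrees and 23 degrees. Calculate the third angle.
Sum of angles in a triangle = 180 degrees
Third angle = 180 - 28 - 23
Third angle = 129 degrees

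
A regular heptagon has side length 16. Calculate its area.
For a regular 7-gon with side length s = 16:
Apothem a = s / (2*tan(pi/7)) = 16 / (2*tan(pi/7)) ≈ 16.6122
Perimeter P = 7 * 16 = 112
Area = (1/2) * P * a = (1/2) * 112 * 16.6122 = 930.28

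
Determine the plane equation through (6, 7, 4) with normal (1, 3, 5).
d = n·P = (1)(6) + (3)(7) + (5)(4) = 47
Plane: x + 3y + 5z = 47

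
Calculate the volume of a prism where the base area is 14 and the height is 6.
Volume = base area * height
Volume = 14 * 6
Volume = 84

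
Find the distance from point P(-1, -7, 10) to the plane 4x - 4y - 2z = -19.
d = |4(-1) + (-4)(-7) + (-2)(10) - (-19)| / √(4² + (-4)² + (-2)²) = 23/√36 = 3.833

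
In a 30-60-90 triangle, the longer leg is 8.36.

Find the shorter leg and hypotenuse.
In a 30-60-90 triangle, sides are in ratio 1 : √3 : 2.
Long leg = short leg·√3  →  short leg = 8.36/√3 = 4.827
Hypotenuse = 2·(short leg) = 2·8.36/√3 = 9.653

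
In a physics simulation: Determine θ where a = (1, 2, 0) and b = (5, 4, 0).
a·b = 13, |a|² = 5, |b|² = 41
cos θ = 13/√205 ≈ 0.908
θ ≈ 24.78°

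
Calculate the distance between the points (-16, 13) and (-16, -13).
Using the distance formula: d = sqrt((x₂-x₁)² + (y₂-y₁)²)
dx = (-16) - (-16) = 0
dy = (-13) - 13 = -26
d = sqrt(0² + (-26)²) = sqrt(0 + 676) = sqrt(676) = 26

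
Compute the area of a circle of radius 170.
Area = pi * r²
Area = pi * 170²
Area = pi * 28900
Area = 90792.03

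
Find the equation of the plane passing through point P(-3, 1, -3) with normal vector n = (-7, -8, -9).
d = n·P = (-7)(-3) + (-8)(1) + (-9)(-3) = 40
Plane: -7x - 8y - 9z = 40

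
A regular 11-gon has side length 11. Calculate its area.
For a regular 11-gon with side length s = 11:
Apothem a = s / (2*tan(pi/11)) = 11 / (2*tan(pi/11)) ≈ 18.7313
Perimeter P = 11 * 11 = 121
Area = (1/2) * P * a = (1/2) * 121 * 18.7313 = 1133.24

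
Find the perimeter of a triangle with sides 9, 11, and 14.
Perimeter = sum of all sides
Perimeter = 9 + 11 + 14
Perimeter = 34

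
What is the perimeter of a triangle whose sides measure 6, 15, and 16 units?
Perimeter = sum of all sides
Perimeter = 6 + 15 + 16
Perimeter = 37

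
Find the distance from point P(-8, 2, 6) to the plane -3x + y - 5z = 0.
d = |(-3)(-8) + 1(2) + (-5)(6) - (0)| / √((-3)² + 1² + (-5)²) = 4/√35 = 0.6761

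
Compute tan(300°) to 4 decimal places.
tan(300 degrees) = -1.7321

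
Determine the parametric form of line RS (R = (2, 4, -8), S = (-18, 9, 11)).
Direction vector d = S - R = (-20, 5, 19)
x = 2 - 20t, y = 4 + 5t, z = -8 + 19t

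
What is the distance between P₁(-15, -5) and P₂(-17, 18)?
Using the distance formula: d = sqrt((x₂-x₁)² + (y₂-y₁)²)
dx = (-17) - (-15) = -2
dy = 18 - (-5) = 23
d = sqrt((-2)² + 23²) = sqrt(4 + 529) = sqrt(533) = 23.09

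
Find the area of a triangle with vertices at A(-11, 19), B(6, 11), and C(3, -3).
Using the coordinate formula: Area = (1/2)|x₁(y₂-y₃) + x₂(y₃-y₁) + x₃(y₁-y₂)|
Area = (1/2)|(-11)(11-(-3)) + 6((-3)-19) + 3(19-11)|
Area = (1/2)|(-11)*14 + 6*(-22) + 3*8|
Area = (1/2)|(-154) + (-132) + 24|
Area = (1/2)*262 = 131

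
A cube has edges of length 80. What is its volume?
Volume = s³
Volume = 80³
Volume = 512000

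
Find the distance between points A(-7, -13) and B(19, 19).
Using the distance formula: d = sqrt((x₂-x₁)² + (y₂-y₁)²)
dx = 19 - (-7) = 26
dy = 19 - (-13) = 32
d = sqrt(26² + 32²) = sqrt(676 + 1024) = sqrt(1700) = 41.23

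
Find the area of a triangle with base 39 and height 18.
Area = (1/2) * base * height
Area = (1/2) * 39 * 18
Area = 351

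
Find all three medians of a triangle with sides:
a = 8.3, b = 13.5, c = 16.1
Using m_x = ½√(2y² + 2z² - x²):
m_a = ½√(2·13.5² + 2·16.1² - 8.3²) = ½√814.03 = 14.27
m_b = ½√(2·8.3² + 2·16.1² - 13.5²) = ½√473.95 = 10.89
m_c = ½√(2·8.3² + 2·13.5² - 16.1²) = ½√243.07 = 7.795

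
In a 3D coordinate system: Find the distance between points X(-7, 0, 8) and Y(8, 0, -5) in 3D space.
d = √[(15)² + (0)² + (-13)²] = √394 = 19.85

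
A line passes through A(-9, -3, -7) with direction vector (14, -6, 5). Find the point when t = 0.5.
P(0.5) = (-9 + 14(0.5), -3 + (-6)(0.5), -7 + 5(0.5)) = (-2, -6, -4.5)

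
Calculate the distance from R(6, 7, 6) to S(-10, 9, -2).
d = √[(-16)² + (2)² + (-8)²] = √324 = 18.0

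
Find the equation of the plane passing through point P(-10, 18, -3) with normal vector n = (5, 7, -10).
d = n·P = (5)(-10) + (7)(18) + (-10)(-3) = 106
Plane: 5x + 7y - 10z = 106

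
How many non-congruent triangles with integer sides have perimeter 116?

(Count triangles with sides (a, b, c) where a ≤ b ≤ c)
With a ≤ b ≤ c and a + b + c = 116, the triangle inequality a + b > c gives c < 116/2, so c ≤ 57.
Iterate a from 1 to ⌊p/3⌋ = 38; for each a, b ranges from a to ⌊(p−a)/2⌋ with c = p − a − b, keeping only c ≥ b.
Triples: (2, 57, 57), (3, 56, 57), (4, 55, 57), …
Count = 280 triangles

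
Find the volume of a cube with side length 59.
Volume = s³
Volume = 59³
Volume = 205379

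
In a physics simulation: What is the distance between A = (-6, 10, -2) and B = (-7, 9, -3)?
d = √[(-1)² + (-1)² + (-1)²] = √3 = 1.732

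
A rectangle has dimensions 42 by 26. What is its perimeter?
Perimeter = 2 * (length + width)
Perimeter = 2 * (42 + 26)
Perimeter = 2 * 68
Perimeter = 136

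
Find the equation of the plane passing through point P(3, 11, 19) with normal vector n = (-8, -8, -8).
d = n·P = (-8)(3) + (-8)(11) + (-8)(19) = -264
Plane: -8x - 8y - 8z = -264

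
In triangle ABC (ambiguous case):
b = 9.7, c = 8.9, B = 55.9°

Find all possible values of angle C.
sin(C)/c = sin(B)/b  →  sin(C) = c·sin(B)/b = 8.9·sin(55.9°)/9.7 = 0.759767
C₁ = arcsin(0.759767) = 49.44°,  C₂ = 180° - C₁ = 130.56°
Check C₂: A = 180° - 55.9° - 130.56° = -6.46° ≤ 0, rejected
C = 49.44° (one solution)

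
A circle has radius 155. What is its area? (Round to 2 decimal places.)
Area = pi * r²
Area = pi * 155²
Area = pi * 24025
Area = 75476.76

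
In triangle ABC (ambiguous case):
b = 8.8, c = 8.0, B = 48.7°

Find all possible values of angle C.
sin(C)/c = sin(B)/b  →  sin(C) = c·sin(B)/b = 8.0·sin(48.7°)/8.8 = 0.682967
C₁ = arcsin(0.682967) = 43.08°,  C₂ = 180° - C₁ = 136.92°
Check C₂: A = 180° - 48.7° - 136.92° = -5.62° ≤ 0, rejected
C = 43.08° (one solution)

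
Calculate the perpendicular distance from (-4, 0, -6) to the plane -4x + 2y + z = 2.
d = |(-4)(-4) + 2(0) + 1(-6) - (2)| / √((-4)² + 2² + 1²) = 8/√21 = 1.746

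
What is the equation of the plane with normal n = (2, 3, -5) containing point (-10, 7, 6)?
d = n·P = (2)(-10) + (3)(7) + (-5)(6) = -29
Plane: 2x + 3y - 5z = -29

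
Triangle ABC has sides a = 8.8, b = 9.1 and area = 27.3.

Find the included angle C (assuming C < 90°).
Area = ½ab·sin(C)  →  sin(C) = 2·Area/(ab)
sin(C) = 2·27.3/(8.8·9.1) = 0.681818
C = arcsin(0.681818) = 42.99°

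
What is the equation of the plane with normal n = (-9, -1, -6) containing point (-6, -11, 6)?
d = n·P = (-9)(-6) + (-1)(-11) + (-6)(6) = 29
Plane: -9x - y - 6z = 29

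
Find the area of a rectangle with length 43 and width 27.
Area = length * width
Area = 43 * 27
Area = 1161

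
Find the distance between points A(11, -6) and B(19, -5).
Using the distance formula: d = sqrt((x₂-x₁)² + (y₂-y₁)²)
dx = 19 - 11 = 8
dy = (-5) - (-6) = 1
d = sqrt(8² + 1²) = sqrt(64 + 1) = sqrt(65) = 8.06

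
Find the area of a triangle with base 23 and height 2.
Area = (1/2) * base * height
Area = (1/2) * 23 * 2
Area = 23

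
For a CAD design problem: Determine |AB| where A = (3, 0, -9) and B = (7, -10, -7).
d = √[(4)² + (-10)² + (2)²] = √120 = 10.95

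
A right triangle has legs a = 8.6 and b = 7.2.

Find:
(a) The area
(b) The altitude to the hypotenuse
(a) Area = ½ab = ½·8.6·7.2 = 30.96
(b) Hypotenuse c = √(8.6² + 7.2²) = √125.8 = 11.2161
    Area = ½·c·h_c  →  h_c = 2·Area/c = 2·30.96/11.2161 = 5.521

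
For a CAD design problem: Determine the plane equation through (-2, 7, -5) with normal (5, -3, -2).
d = n·P = (5)(-2) + (-3)(7) + (-2)(-5) = -21
Plane: 5x - 3y - 2z = -21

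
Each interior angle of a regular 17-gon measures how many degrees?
Interior angle of a regular n-gon = (n-2)*180/n
Interior angle = (17-2)*180/17
Interior angle = 15*180/17
Interior angle = 2700/17
Interior angle = 158.82 degrees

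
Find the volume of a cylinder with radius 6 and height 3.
Volume = pi * r² * h
Volume = pi * 6² * 3
Volume = pi * 36 * 3
Volume = pi * 108
Volume = 339.29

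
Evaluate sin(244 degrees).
sin(244 degrees) = -0.8988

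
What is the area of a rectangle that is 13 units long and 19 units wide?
Area = length * width
Area = 13 * 19
Area = 247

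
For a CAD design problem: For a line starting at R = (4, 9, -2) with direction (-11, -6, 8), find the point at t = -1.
P(-1) = (4 + (-11)(-1), 9 + (-6)(-1), -2 + 8(-1)) = (15, 15, -10)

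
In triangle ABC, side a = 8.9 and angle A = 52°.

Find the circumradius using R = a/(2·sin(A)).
R = a/(2·sin(A)) = 8.9/(2·sin(52°))
R = 8.9/(2·0.788011) = 8.9/1.576022 = 5.647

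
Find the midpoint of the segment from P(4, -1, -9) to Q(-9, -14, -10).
Midpoint = ((4-9)/2, (-1-14)/2, (-9-10)/2) = (-2.5, -7.5, -9.5)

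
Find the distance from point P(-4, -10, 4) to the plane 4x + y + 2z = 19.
d = |4(-4) + 1(-10) + 2(4) - (19)| / √(4² + 1² + 2²) = 37/√21 = 8.074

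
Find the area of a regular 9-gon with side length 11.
For a regular 9-gon with side length s = 11:
Apothem a = s / (2*tan(pi/9)) = 11 / (2*tan(pi/9)) ≈ 15.1111
Perimeter P = 9 * 11 = 99
Area = (1/2) * P * a = (1/2) * 99 * 15.1111 = 748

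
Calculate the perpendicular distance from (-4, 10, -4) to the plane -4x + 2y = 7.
d = |(-4)(-4) + 2(10) + 0(-4) - (7)| / √((-4)² + 2² + 0²) = 29/√20 = 6.485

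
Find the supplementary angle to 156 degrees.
Supplementary angles sum to 180 degrees.
Other angle = 180 - 156
Other angle = 24 degrees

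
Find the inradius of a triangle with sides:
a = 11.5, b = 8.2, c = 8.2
s = (a+b+c)/2 = (11.5+8.2+8.2)/2 = 13.95
Area = √(s(s-a)(s-b)(s-c)) = √(13.95·2.45·5.75·5.75) = 33.6154
r = Area/s = 33.6154/13.95 = 2.41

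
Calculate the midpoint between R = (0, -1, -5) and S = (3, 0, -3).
Midpoint = ((0+3)/2, (-1+0)/2, (-5-3)/2) = (1.5, -0.5, -4)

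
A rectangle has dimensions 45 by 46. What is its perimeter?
Perimeter = 2 * (length + width)
Perimeter = 2 * (45 + 46)
Perimeter = 2 * 91
Perimeter = 182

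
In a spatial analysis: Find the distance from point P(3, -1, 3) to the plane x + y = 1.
d = |1(3) + 1(-1) + 0(3) - (1)| / √(1² + 1² + 0²) = 1/√2 = 0.7071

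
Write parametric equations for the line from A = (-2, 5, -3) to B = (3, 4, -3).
Direction vector d = B - A = (5, -1, 0)
x = -2 + 5t, y = 5 - t, z = -3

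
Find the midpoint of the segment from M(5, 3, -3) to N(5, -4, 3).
Midpoint = ((5+5)/2, (3-4)/2, (-3+3)/2) = (5, -0.5, 0)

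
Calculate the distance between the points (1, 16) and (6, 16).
Using the distance formula: d = sqrt((x₂-x₁)² + (y₂-y₁)²)
dx = 6 - 1 = 5
dy = 16 - 16 = 0
d = sqrt(5² + 0²) = sqrt(25 + 0) = sqrt(25) = 5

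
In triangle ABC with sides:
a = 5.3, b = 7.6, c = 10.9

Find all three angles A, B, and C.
By the law of cosines:
cos(A) = (b² + c² - a²)/(2bc) = 0.896185  →  A = 26.34°
cos(B) = (a² + c² - b²)/(2ac) = 0.771508  →  B = 39.51°
cos(C) = (a² + b² - c²)/(2ab) = -0.409136  →  C = 114.2°
Check: A + B + C = 180.0° ✓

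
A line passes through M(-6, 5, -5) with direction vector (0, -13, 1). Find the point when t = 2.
P(2) = (-6 + 0(2), 5 + (-13)(2), -5 + 1(2)) = (-6, -21, -3)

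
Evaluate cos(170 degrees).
cos(170 degrees) = -0.9848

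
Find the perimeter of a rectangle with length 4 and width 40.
Perimeter = 2 * (length + width)
Perimeter = 2 * (4 + 40)
Perimeter = 2 * 44
Perimeter = 88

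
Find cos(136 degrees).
cos(136 degrees) = -0.7193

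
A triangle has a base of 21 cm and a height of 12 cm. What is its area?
Area = (1/2) * base * height
Area = (1/2) * 21 * 12
Area = 126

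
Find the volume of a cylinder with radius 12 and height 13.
Volume = pi * r² * h
Volume = pi * 12² * 13
Volume = pi * 144 * 13
Volume = pi * 1872
Volume = 5881.06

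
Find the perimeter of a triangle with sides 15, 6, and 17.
Perimeter = sum of all sides
Perimeter = 15 + 6 + 17
Perimeter = 38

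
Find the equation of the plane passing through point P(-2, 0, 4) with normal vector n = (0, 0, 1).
d = n·P = (0)(-2) + (0)(0) + (1)(4) = 4
Plane: z = 4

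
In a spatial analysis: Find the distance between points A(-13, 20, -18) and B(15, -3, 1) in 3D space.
d = √[(28)² + (-23)² + (19)²] = √1674 = 40.91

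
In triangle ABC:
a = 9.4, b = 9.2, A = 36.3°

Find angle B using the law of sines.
sin(B)/b = sin(A)/a
sin(B) = b·sin(A)/a = 9.2·sin(36.3°)/9.4 = 0.579417
B = arcsin(0.579417) = 35.41°  (b ≤ a, so B ≤ A and the acute solution is unique)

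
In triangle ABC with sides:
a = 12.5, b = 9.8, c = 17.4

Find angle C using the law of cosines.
cos(C) = (a² + b² - c²)/(2ab)
cos(C) = (12.5² + 9.8² - 17.4²)/(2·12.5·9.8) = -50.47/245 = -0.206000
C = arccos(-0.206000) = 101.9°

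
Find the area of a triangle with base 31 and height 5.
Area = (1/2) * base * height
Area = (1/2) * 31 * 5
Area = 77.50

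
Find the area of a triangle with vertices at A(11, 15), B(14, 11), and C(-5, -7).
Using the coordinate formula: Area = (1/2)|x₁(y₂-y₃) + x₂(y₃-y₁) + x₃(y₁-y₂)|
Area = (1/2)|11(11-(-7)) + 14((-7)-15) + (-5)(15-11)|
Area = (1/2)|11*18 + 14*(-22) + (-5)*4|
Area = (1/2)|198 + (-308) + (-20)|
Area = (1/2)*130 = 65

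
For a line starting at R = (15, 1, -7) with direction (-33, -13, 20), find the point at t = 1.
P(1) = (15 + (-33)(1), 1 + (-13)(1), -7 + 20(1)) = (-18, -12, 13)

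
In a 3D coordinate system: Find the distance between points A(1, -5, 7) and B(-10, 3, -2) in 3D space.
d = √[(-11)² + (8)² + (-9)²] = √266 = 16.31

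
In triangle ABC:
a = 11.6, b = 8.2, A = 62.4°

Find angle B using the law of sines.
sin(B)/b = sin(A)/a
sin(B) = b·sin(A)/a = 8.2·sin(62.4°)/11.6 = 0.626454
B = arcsin(0.626454) = 38.79°  (b ≤ a, so B ≤ A and the acute solution is unique)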